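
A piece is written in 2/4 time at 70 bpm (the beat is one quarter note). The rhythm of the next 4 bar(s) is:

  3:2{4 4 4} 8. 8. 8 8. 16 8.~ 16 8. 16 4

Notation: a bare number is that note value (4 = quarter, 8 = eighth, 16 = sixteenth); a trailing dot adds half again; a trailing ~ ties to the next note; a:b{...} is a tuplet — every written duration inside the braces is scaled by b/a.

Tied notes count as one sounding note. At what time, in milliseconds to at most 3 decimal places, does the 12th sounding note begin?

1. 0.0ms @ 0 + 571.429ms (2/3)
2. 571.429ms @ 2/3 + 571.429ms (2/3)
3. 1142.857ms @ 4/3 + 571.429ms (2/3)
4. 1714.286ms @ 2 + 642.857ms (3/4)
5. 2357.143ms @ 11/4 + 642.857ms (3/4)
6. 3000.0ms @ 7/2 + 428.571ms (1/2)
7. 3428.571ms @ 4 + 642.857ms (3/4)
8. 4071.429ms @ 19/4 + 214.286ms (1/4)
9. 4285.714ms @ 5 + 857.143ms (1)
10. 5142.857ms @ 6 + 642.857ms (3/4)
11. 5785.714ms @ 27/4 + 214.286ms (1/4)
12. 6000.0ms @ 7 + 857.143ms (1)

note 12 onset = 7b = 6000.0ms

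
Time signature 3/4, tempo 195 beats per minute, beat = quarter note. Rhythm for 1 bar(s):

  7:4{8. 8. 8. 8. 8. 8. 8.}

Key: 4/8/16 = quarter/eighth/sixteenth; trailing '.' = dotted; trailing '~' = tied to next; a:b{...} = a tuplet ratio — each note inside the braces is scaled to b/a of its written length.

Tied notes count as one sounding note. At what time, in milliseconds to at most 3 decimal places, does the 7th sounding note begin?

1. 0.0ms @ 0 + 131.868ms (3/7)
2. 131.868ms @ 3/7 + 131.868ms (3/7)
3. 263.736ms @ 6/7 + 131.868ms (3/7)
4. 395.604ms @ 9/7 + 131.868ms (3/7)
5. 527.473ms @ 12/7 + 131.868ms (3/7)
6. 659.341ms @ 15/7 + 131.868ms (3/7)
7. 791.209ms @ 18/7 + 131.868ms (3/7)

note 7 onset = 18/7b = 791.209ms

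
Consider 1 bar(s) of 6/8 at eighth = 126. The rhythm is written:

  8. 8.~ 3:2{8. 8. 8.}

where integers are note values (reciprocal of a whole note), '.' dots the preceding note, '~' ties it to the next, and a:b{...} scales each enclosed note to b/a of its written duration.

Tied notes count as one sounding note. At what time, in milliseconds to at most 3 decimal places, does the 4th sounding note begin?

note 4 onset = 5b = 2380.952ms

1. 0.0ms @ 0 + 714.286ms (3/2)
2. 714.286ms @ 3/2 + 1190.476ms (5/2)
3. 1904.762ms @ 4 + 476.19ms (1)
4. 2380.952ms @ 5 + 476.19ms (1)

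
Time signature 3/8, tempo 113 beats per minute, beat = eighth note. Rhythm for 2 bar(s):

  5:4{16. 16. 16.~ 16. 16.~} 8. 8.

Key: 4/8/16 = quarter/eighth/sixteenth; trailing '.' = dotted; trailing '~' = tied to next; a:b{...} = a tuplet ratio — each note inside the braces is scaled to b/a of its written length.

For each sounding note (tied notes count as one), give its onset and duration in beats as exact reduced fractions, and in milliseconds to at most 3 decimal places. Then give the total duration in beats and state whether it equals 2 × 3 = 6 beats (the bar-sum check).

1) 0.0ms=0b +318.584ms=3/5b
2) 318.584ms=3/5b +318.584ms=3/5b
3) 637.168ms=6/5b +637.168ms=6/5b
4) 1274.336ms=12/5b +1115.044ms=21/10b
5) 2389.381ms=9/2b +796.46ms=3/2b
Σ=6b of 6 (113bpm 3/8) — PASS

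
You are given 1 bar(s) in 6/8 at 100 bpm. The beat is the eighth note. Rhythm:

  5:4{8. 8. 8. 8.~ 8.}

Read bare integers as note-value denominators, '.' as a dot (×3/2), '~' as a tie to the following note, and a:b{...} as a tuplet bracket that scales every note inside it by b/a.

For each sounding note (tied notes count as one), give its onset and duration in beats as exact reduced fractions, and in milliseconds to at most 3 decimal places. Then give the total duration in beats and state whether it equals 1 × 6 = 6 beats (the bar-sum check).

1) 0.0ms=0b +720.0ms=6/5b
2) 720.0ms=6/5b +720.0ms=6/5b
3) 1440.0ms=12/5b +720.0ms=6/5b
4) 2160.0ms=18/5b +1440.0ms=12/5b
Σ=6b of 6 (100bpm 6/8) — PASS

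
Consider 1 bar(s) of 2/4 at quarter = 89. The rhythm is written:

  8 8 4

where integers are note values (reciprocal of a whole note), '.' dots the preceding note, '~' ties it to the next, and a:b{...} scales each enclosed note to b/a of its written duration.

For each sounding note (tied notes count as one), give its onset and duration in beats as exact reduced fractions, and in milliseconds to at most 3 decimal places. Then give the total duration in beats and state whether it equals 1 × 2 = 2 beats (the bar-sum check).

1) 0.0ms=0b +337.079ms=1/2b
2) 337.079ms=1/2b +337.079ms=1/2b
3) 674.157ms=1b +674.157ms=1b
Σ=2b of 2 (89bpm 2/4) — PASS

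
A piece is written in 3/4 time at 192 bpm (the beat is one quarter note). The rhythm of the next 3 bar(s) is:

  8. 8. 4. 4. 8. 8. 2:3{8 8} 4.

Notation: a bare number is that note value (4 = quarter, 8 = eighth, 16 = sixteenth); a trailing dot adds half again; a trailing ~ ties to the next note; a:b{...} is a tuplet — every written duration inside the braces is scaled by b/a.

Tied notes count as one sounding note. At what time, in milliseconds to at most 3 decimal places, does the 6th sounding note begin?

1. 0.0ms @ 0 + 234.375ms (3/4)
2. 234.375ms @ 3/4 + 234.375ms (3/4)
3. 468.75ms @ 3/2 + 468.75ms (3/2)
4. 937.5ms @ 3 + 468.75ms (3/2)
5. 1406.25ms @ 9/2 + 234.375ms (3/4)
6. 1640.625ms @ 21/4 + 234.375ms (3/4)
7. 1875.0ms @ 6 + 234.375ms (3/4)
8. 2109.375ms @ 27/4 + 234.375ms (3/4)
9. 2343.75ms @ 15/2 + 468.75ms (3/2)

note 6 onset = 21/4b = 1640.625ms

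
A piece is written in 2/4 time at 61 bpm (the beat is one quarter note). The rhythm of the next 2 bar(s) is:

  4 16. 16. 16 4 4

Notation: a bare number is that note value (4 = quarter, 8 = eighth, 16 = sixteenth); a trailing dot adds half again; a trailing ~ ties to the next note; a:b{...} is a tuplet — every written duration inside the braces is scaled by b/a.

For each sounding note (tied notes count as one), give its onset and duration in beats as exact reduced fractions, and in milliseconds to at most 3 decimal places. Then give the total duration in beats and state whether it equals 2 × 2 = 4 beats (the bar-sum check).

1) 0.0ms=0b +983.607ms=1b
2) 983.607ms=1b +368.852ms=3/8b
3) 1352.459ms=11/8b +368.852ms=3/8b
4) 1721.311ms=7/4b +245.902ms=1/4b
5) 1967.213ms=2b +983.607ms=1b
6) 2950.82ms=3b +983.607ms=1b
Σ=4b of 4 (61bpm 2/4) — PASS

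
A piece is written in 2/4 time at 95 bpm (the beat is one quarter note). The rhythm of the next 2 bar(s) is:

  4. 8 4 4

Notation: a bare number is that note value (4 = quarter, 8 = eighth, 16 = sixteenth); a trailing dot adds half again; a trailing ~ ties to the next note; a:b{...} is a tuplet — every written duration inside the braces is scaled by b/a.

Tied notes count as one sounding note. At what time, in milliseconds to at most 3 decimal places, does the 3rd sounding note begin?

note 3 onset = 2b = 1263.158ms

1. 0.0ms @ 0 + 947.368ms (3/2)
2. 947.368ms @ 3/2 + 315.789ms (1/2)
3. 1263.158ms @ 2 + 631.579ms (1)
4. 1894.737ms @ 3 + 631.579ms (1)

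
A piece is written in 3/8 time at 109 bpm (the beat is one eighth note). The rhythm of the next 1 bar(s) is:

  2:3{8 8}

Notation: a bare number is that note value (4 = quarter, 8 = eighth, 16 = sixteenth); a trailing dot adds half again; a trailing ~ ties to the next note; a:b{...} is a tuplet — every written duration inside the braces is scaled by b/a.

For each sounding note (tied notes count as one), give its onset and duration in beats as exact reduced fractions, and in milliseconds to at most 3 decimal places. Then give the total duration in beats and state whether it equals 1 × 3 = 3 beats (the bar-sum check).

1) 0.0ms=0b +825.688ms=3/2b
2) 825.688ms=3/2b +825.688ms=3/2b
Σ=3b of 3 (109bpm 3/8) — PASS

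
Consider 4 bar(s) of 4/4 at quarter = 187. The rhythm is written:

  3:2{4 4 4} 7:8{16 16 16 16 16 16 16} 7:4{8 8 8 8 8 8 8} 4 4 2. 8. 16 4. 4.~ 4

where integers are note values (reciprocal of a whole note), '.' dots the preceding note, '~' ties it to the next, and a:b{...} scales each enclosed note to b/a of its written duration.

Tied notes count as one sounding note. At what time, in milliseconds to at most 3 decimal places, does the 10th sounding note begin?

note 10 onset = 26/7b = 1191.749ms

1. 0.0ms @ 0 + 213.904ms (2/3)
2. 213.904ms @ 2/3 + 213.904ms (2/3)
3. 427.807ms @ 4/3 + 213.904ms (2/3)
4. 641.711ms @ 2 + 91.673ms (2/7)
5. 733.384ms @ 16/7 + 91.673ms (2/7)
6. 825.057ms @ 18/7 + 91.673ms (2/7)
7. 916.73ms @ 20/7 + 91.673ms (2/7)
8. 1008.403ms @ 22/7 + 91.673ms (2/7)
9. 1100.076ms @ 24/7 + 91.673ms (2/7)
10. 1191.749ms @ 26/7 + 91.673ms (2/7)
11. 1283.422ms @ 4 + 91.673ms (2/7)
12. 1375.095ms @ 30/7 + 91.673ms (2/7)
13. 1466.769ms @ 32/7 + 91.673ms (2/7)
14. 1558.442ms @ 34/7 + 91.673ms (2/7)
15. 1650.115ms @ 36/7 + 91.673ms (2/7)
16. 1741.788ms @ 38/7 + 91.673ms (2/7)
17. 1833.461ms @ 40/7 + 91.673ms (2/7)
18. 1925.134ms @ 6 + 320.856ms (1)
19. 2245.989ms @ 7 + 320.856ms (1)
20. 2566.845ms @ 8 + 962.567ms (3)
21. 3529.412ms @ 11 + 240.642ms (3/4)
22. 3770.053ms @ 47/4 + 80.214ms (1/4)
23. 3850.267ms @ 12 + 481.283ms (3/2)
24. 4331.551ms @ 27/2 + 802.139ms (5/2)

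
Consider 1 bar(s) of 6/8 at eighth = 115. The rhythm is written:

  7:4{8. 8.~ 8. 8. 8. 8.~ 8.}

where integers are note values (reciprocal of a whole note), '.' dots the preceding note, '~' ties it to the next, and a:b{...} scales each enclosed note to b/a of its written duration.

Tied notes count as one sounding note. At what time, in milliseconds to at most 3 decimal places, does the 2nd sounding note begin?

note 2 onset = 6/7b = 447.205ms

1. 0.0ms @ 0 + 447.205ms (6/7)
2. 447.205ms @ 6/7 + 894.41ms (12/7)
3. 1341.615ms @ 18/7 + 447.205ms (6/7)
4. 1788.82ms @ 24/7 + 447.205ms (6/7)
5. 2236.025ms @ 30/7 + 894.41ms (12/7)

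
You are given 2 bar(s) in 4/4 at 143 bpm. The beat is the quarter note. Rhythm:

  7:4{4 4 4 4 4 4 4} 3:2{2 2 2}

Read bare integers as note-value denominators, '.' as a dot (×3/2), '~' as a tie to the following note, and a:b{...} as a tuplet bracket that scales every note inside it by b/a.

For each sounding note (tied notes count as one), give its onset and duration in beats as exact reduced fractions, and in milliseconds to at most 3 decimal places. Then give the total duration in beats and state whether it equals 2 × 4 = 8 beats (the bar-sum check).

1) 0.0ms=0b +239.76ms=4/7b
2) 239.76ms=4/7b +239.76ms=4/7b
3) 479.52ms=8/7b +239.76ms=4/7b
4) 719.281ms=12/7b +239.76ms=4/7b
5) 959.041ms=16/7b +239.76ms=4/7b
6) 1198.801ms=20/7b +239.76ms=4/7b
7) 1438.561ms=24/7b +239.76ms=4/7b
8) 1678.322ms=4b +559.441ms=4/3b
9) 2237.762ms=16/3b +559.441ms=4/3b
10) 2797.203ms=20/3b +559.441ms=4/3b
Σ=8b of 8 (143bpm 4/4) — PASS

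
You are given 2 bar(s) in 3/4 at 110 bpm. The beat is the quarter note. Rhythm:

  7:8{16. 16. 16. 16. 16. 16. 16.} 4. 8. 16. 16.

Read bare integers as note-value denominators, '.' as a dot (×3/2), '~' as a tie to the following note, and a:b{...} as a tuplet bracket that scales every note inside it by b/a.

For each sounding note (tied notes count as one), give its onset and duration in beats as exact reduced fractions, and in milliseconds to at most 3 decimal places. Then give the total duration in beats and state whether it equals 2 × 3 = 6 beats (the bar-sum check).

1) 0.0ms=0b +233.766ms=3/7b
2) 233.766ms=3/7b +233.766ms=3/7b
3) 467.532ms=6/7b +233.766ms=3/7b
4) 701.299ms=9/7b +233.766ms=3/7b
5) 935.065ms=12/7b +233.766ms=3/7b
6) 1168.831ms=15/7b +233.766ms=3/7b
7) 1402.597ms=18/7b +233.766ms=3/7b
8) 1636.364ms=3b +818.182ms=3/2b
9) 2454.545ms=9/2b +409.091ms=3/4b
10) 2863.636ms=21/4b +204.545ms=3/8b
11) 3068.182ms=45/8b +204.545ms=3/8b
Σ=6b of 6 (110bpm 3/4) — PASS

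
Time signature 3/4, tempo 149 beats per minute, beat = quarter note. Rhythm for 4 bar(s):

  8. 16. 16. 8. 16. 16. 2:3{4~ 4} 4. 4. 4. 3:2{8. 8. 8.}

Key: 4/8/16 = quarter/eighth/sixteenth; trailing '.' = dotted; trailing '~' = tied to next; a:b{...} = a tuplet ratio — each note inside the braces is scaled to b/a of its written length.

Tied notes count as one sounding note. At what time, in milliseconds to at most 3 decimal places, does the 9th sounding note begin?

1. 0.0ms @ 0 + 302.013ms (3/4)
2. 302.013ms @ 3/4 + 151.007ms (3/8)
3. 453.02ms @ 9/8 + 151.007ms (3/8)
4. 604.027ms @ 3/2 + 302.013ms (3/4)
5. 906.04ms @ 9/4 + 151.007ms (3/8)
6. 1057.047ms @ 21/8 + 151.007ms (3/8)
7. 1208.054ms @ 3 + 1208.054ms (3)
8. 2416.107ms @ 6 + 604.027ms (3/2)
9. 3020.134ms @ 15/2 + 604.027ms (3/2)
10. 3624.161ms @ 9 + 604.027ms (3/2)
11. 4228.188ms @ 21/2 + 201.342ms (1/2)
12. 4429.53ms @ 11 + 201.342ms (1/2)
13. 4630.872ms @ 23/2 + 201.342ms (1/2)

note 9 onset = 15/2b = 3020.134ms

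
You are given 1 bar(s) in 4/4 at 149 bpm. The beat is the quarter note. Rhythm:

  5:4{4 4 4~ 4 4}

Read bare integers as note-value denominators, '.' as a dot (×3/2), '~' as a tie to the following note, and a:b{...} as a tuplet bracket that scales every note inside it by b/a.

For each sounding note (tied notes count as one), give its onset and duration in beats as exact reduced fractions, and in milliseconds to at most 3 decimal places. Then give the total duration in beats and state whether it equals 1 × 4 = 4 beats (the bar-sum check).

1) 0.0ms=0b +322.148ms=4/5b
2) 322.148ms=4/5b +322.148ms=4/5b
3) 644.295ms=8/5b +644.295ms=8/5b
4) 1288.591ms=16/5b +322.148ms=4/5b
Σ=4b of 4 (149bpm 4/4) — PASS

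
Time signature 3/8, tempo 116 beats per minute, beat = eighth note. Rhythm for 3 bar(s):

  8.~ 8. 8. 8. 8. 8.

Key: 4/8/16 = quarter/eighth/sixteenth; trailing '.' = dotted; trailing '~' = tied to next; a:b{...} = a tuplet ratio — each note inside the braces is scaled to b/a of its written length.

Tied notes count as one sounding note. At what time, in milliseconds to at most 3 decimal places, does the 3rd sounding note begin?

1. 0.0ms @ 0 + 1551.724ms (3)
2. 1551.724ms @ 3 + 775.862ms (3/2)
3. 2327.586ms @ 9/2 + 775.862ms (3/2)
4. 3103.448ms @ 6 + 775.862ms (3/2)
5. 3879.31ms @ 15/2 + 775.862ms (3/2)

note 3 onset = 9/2b = 2327.586ms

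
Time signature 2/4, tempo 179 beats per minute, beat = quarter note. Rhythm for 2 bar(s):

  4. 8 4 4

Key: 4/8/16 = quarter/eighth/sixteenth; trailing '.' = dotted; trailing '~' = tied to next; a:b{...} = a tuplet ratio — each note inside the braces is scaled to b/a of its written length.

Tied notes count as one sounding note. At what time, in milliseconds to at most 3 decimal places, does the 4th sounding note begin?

note 4 onset = 3b = 1005.587ms

1. 0.0ms @ 0 + 502.793ms (3/2)
2. 502.793ms @ 3/2 + 167.598ms (1/2)
3. 670.391ms @ 2 + 335.196ms (1)
4. 1005.587ms @ 3 + 335.196ms (1)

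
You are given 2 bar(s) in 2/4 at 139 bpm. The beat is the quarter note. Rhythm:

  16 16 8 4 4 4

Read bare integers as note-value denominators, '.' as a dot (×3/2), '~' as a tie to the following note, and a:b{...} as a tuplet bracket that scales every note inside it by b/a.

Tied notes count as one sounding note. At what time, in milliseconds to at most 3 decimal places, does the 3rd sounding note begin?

1. 0.0ms @ 0 + 107.914ms (1/4)
2. 107.914ms @ 1/4 + 107.914ms (1/4)
3. 215.827ms @ 1/2 + 215.827ms (1/2)
4. 431.655ms @ 1 + 431.655ms (1)
5. 863.309ms @ 2 + 431.655ms (1)
6. 1294.964ms @ 3 + 431.655ms (1)

note 3 onset = 1/2b = 215.827ms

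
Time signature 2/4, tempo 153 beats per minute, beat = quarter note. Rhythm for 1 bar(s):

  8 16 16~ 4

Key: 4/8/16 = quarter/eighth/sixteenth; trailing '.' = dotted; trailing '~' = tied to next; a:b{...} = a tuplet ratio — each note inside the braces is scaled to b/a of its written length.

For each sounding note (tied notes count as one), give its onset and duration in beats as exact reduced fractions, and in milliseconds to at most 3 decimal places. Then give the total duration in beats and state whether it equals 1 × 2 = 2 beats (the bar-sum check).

1) 0.0ms=0b +196.078ms=1/2b
2) 196.078ms=1/2b +98.039ms=1/4b
3) 294.118ms=3/4b +490.196ms=5/4b
Σ=2b of 2 (153bpm 2/4) — PASS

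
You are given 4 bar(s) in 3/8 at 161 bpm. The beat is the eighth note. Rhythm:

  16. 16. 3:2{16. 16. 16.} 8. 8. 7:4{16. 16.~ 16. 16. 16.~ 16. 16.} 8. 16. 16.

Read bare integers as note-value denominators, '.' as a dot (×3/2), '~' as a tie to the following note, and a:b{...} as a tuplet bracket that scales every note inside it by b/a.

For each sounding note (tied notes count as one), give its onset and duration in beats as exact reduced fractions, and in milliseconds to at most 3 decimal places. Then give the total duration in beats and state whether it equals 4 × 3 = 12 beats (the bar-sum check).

1) 0.0ms=0b +279.503ms=3/4b
2) 279.503ms=3/4b +279.503ms=3/4b
3) 559.006ms=3/2b +186.335ms=1/2b
4) 745.342ms=2b +186.335ms=1/2b
5) 931.677ms=5/2b +186.335ms=1/2b
6) 1118.012ms=3b +559.006ms=3/2b
7) 1677.019ms=9/2b +559.006ms=3/2b
8) 2236.025ms=6b +159.716ms=3/7b
9) 2395.741ms=45/7b +319.432ms=6/7b
10) 2715.173ms=51/7b +159.716ms=3/7b
11) 2874.889ms=54/7b +319.432ms=6/7b
12) 3194.321ms=60/7b +159.716ms=3/7b
13) 3354.037ms=9b +559.006ms=3/2b
14) 3913.043ms=21/2b +279.503ms=3/4b
15) 4192.547ms=45/4b +279.503ms=3/4b
Σ=12b of 12 (161bpm 3/8) — PASS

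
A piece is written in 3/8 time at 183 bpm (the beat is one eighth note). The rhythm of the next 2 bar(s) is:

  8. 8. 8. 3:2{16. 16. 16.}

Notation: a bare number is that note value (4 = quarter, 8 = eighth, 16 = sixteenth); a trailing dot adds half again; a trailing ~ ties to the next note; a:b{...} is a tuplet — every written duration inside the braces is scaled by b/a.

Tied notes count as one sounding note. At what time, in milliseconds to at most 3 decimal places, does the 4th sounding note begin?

note 4 onset = 9/2b = 1475.41ms

1. 0.0ms @ 0 + 491.803ms (3/2)
2. 491.803ms @ 3/2 + 491.803ms (3/2)
3. 983.607ms @ 3 + 491.803ms (3/2)
4. 1475.41ms @ 9/2 + 163.934ms (1/2)
5. 1639.344ms @ 5 + 163.934ms (1/2)
6. 1803.279ms @ 11/2 + 163.934ms (1/2)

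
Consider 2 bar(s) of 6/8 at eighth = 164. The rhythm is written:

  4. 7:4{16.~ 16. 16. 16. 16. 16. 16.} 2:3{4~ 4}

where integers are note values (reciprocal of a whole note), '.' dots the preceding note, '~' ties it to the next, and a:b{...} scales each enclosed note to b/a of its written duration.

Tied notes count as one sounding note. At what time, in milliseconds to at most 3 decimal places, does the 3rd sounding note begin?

note 3 onset = 27/7b = 1411.15ms

1. 0.0ms @ 0 + 1097.561ms (3)
2. 1097.561ms @ 3 + 313.589ms (6/7)
3. 1411.15ms @ 27/7 + 156.794ms (3/7)
4. 1567.944ms @ 30/7 + 156.794ms (3/7)
5. 1724.739ms @ 33/7 + 156.794ms (3/7)
6. 1881.533ms @ 36/7 + 156.794ms (3/7)
7. 2038.328ms @ 39/7 + 156.794ms (3/7)
8. 2195.122ms @ 6 + 2195.122ms (6)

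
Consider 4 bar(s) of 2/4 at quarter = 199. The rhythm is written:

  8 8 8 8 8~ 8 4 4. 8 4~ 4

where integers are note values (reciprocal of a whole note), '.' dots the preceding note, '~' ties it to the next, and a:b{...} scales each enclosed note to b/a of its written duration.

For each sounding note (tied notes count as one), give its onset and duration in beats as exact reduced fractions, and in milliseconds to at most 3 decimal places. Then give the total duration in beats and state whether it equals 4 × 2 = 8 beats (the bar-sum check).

1) 0.0ms=0b +150.754ms=1/2b
2) 150.754ms=1/2b +150.754ms=1/2b
3) 301.508ms=1b +150.754ms=1/2b
4) 452.261ms=3/2b +150.754ms=1/2b
5) 603.015ms=2b +301.508ms=1b
6) 904.523ms=3b +301.508ms=1b
7) 1206.03ms=4b +452.261ms=3/2b
8) 1658.291ms=11/2b +150.754ms=1/2b
9) 1809.045ms=6b +603.015ms=2b
Σ=8b of 8 (199bpm 2/4) — PASS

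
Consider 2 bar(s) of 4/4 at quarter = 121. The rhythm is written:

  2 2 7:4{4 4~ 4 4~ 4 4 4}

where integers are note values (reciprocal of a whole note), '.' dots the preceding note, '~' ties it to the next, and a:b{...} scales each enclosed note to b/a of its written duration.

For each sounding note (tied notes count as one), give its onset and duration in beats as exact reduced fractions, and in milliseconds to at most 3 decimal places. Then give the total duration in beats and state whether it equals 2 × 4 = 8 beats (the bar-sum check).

1) 0.0ms=0b +991.736ms=2b
2) 991.736ms=2b +991.736ms=2b
3) 1983.471ms=4b +283.353ms=4/7b
4) 2266.824ms=32/7b +566.706ms=8/7b
5) 2833.53ms=40/7b +566.706ms=8/7b
6) 3400.236ms=48/7b +283.353ms=4/7b
7) 3683.589ms=52/7b +283.353ms=4/7b
Σ=8b of 8 (121bpm 4/4) — PASS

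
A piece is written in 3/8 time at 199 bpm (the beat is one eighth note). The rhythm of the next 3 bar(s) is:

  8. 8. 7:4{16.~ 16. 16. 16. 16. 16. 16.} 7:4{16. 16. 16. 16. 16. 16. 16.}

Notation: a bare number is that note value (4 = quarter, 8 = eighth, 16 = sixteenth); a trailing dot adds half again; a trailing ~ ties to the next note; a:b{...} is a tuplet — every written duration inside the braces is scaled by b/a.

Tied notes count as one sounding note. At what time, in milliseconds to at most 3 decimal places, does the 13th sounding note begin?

note 13 onset = 54/7b = 2325.915ms

1. 0.0ms @ 0 + 452.261ms (3/2)
2. 452.261ms @ 3/2 + 452.261ms (3/2)
3. 904.523ms @ 3 + 258.435ms (6/7)
4. 1162.958ms @ 27/7 + 129.218ms (3/7)
5. 1292.175ms @ 30/7 + 129.218ms (3/7)
6. 1421.393ms @ 33/7 + 129.218ms (3/7)
7. 1550.61ms @ 36/7 + 129.218ms (3/7)
8. 1679.828ms @ 39/7 + 129.218ms (3/7)
9. 1809.045ms @ 6 + 129.218ms (3/7)
10. 1938.263ms @ 45/7 + 129.218ms (3/7)
11. 2067.48ms @ 48/7 + 129.218ms (3/7)
12. 2196.698ms @ 51/7 + 129.218ms (3/7)
13. 2325.915ms @ 54/7 + 129.218ms (3/7)
14. 2455.133ms @ 57/7 + 129.218ms (3/7)
15. 2584.35ms @ 60/7 + 129.218ms (3/7)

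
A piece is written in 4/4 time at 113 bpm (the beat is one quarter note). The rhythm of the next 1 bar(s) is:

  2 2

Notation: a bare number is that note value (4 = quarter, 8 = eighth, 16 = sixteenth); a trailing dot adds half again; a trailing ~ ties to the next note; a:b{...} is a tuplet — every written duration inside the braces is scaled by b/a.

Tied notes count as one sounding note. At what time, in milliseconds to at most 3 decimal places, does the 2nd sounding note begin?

note 2 onset = 2b = 1061.947ms

1. 0.0ms @ 0 + 1061.947ms (2)
2. 1061.947ms @ 2 + 1061.947ms (2)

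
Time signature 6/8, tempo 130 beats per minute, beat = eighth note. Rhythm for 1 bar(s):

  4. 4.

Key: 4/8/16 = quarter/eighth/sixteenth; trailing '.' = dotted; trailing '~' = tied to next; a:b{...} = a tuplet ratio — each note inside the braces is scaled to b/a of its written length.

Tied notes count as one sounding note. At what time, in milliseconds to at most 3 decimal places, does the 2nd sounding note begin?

1. 0.0ms @ 0 + 1384.615ms (3)
2. 1384.615ms @ 3 + 1384.615ms (3)

note 2 onset = 3b = 1384.615ms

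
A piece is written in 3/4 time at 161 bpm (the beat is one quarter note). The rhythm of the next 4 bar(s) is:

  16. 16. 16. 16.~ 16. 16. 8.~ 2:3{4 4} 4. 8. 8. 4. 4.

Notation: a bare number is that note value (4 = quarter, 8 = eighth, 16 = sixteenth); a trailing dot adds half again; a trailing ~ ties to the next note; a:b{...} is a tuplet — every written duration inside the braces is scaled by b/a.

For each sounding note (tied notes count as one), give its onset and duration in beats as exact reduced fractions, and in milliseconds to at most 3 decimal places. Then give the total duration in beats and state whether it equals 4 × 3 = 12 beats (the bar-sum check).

1) 0.0ms=0b +139.752ms=3/8b
2) 139.752ms=3/8b +139.752ms=3/8b
3) 279.503ms=3/4b +139.752ms=3/8b
4) 419.255ms=9/8b +279.503ms=3/4b
5) 698.758ms=15/8b +139.752ms=3/8b
6) 838.509ms=9/4b +838.509ms=9/4b
7) 1677.019ms=9/2b +559.006ms=3/2b
8) 2236.025ms=6b +559.006ms=3/2b
9) 2795.031ms=15/2b +279.503ms=3/4b
10) 3074.534ms=33/4b +279.503ms=3/4b
11) 3354.037ms=9b +559.006ms=3/2b
12) 3913.043ms=21/2b +559.006ms=3/2b
Σ=12b of 12 (161bpm 3/4) — PASS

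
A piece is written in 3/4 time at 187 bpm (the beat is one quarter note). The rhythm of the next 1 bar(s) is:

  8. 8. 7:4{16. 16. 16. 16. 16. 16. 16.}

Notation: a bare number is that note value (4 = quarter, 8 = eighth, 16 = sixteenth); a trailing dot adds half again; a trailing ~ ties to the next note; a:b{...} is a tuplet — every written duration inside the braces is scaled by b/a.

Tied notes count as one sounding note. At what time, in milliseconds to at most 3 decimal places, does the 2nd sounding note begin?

1. 0.0ms @ 0 + 240.642ms (3/4)
2. 240.642ms @ 3/4 + 240.642ms (3/4)
3. 481.283ms @ 3/2 + 68.755ms (3/14)
4. 550.038ms @ 12/7 + 68.755ms (3/14)
5. 618.793ms @ 27/14 + 68.755ms (3/14)
6. 687.548ms @ 15/7 + 68.755ms (3/14)
7. 756.303ms @ 33/14 + 68.755ms (3/14)
8. 825.057ms @ 18/7 + 68.755ms (3/14)
9. 893.812ms @ 39/14 + 68.755ms (3/14)

note 2 onset = 3/4b = 240.642ms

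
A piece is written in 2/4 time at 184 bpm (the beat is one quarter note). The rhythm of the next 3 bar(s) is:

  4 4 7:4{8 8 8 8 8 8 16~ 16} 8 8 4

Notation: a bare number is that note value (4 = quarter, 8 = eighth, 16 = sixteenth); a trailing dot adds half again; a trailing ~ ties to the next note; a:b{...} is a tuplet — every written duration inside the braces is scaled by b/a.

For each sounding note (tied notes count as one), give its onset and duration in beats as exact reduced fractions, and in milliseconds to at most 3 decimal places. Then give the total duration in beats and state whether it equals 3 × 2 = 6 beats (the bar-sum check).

1) 0.0ms=0b +326.087ms=1b
2) 326.087ms=1b +326.087ms=1b
3) 652.174ms=2b +93.168ms=2/7b
4) 745.342ms=16/7b +93.168ms=2/7b
5) 838.509ms=18/7b +93.168ms=2/7b
6) 931.677ms=20/7b +93.168ms=2/7b
7) 1024.845ms=22/7b +93.168ms=2/7b
8) 1118.012ms=24/7b +93.168ms=2/7b
9) 1211.18ms=26/7b +93.168ms=2/7b
10) 1304.348ms=4b +163.043ms=1/2b
11) 1467.391ms=9/2b +163.043ms=1/2b
12) 1630.435ms=5b +326.087ms=1b
Σ=6b of 6 (184bpm 2/4) — PASS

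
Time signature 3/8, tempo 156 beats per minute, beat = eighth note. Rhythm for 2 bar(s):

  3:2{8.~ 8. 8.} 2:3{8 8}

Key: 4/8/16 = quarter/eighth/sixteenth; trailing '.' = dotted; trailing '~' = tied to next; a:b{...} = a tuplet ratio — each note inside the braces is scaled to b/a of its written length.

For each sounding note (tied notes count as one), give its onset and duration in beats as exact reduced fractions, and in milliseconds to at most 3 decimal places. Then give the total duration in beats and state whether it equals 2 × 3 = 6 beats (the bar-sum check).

1) 0.0ms=0b +769.231ms=2b
2) 769.231ms=2b +384.615ms=1b
3) 1153.846ms=3b +576.923ms=3/2b
4) 1730.769ms=9/2b +576.923ms=3/2b
Σ=6b of 6 (156bpm 3/8) — PASS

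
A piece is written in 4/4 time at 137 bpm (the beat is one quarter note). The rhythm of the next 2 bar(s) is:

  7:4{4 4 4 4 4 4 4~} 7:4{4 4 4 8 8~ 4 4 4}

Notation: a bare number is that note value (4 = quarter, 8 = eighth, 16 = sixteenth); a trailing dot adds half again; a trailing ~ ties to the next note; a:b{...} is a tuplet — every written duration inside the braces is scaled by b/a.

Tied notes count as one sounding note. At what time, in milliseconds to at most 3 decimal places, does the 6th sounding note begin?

1. 0.0ms @ 0 + 250.261ms (4/7)
2. 250.261ms @ 4/7 + 250.261ms (4/7)
3. 500.521ms @ 8/7 + 250.261ms (4/7)
4. 750.782ms @ 12/7 + 250.261ms (4/7)
5. 1001.043ms @ 16/7 + 250.261ms (4/7)
6. 1251.303ms @ 20/7 + 250.261ms (4/7)
7. 1501.564ms @ 24/7 + 500.521ms (8/7)
8. 2002.086ms @ 32/7 + 250.261ms (4/7)
9. 2252.346ms @ 36/7 + 250.261ms (4/7)
10. 2502.607ms @ 40/7 + 125.13ms (2/7)
11. 2627.737ms @ 6 + 375.391ms (6/7)
12. 3003.128ms @ 48/7 + 250.261ms (4/7)
13. 3253.389ms @ 52/7 + 250.261ms (4/7)

note 6 onset = 20/7b = 1251.303ms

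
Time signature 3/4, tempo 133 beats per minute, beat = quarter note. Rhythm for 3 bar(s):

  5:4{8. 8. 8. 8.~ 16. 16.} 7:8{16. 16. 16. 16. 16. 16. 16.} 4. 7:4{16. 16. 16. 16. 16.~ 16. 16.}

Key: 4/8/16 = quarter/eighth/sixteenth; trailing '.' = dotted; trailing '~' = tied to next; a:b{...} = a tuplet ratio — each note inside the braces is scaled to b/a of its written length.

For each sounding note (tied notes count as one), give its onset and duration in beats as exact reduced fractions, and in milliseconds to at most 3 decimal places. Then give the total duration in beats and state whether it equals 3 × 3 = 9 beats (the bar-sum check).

1) 0.0ms=0b +270.677ms=3/5b
2) 270.677ms=3/5b +270.677ms=3/5b
3) 541.353ms=6/5b +270.677ms=3/5b
4) 812.03ms=9/5b +406.015ms=9/10b
5) 1218.045ms=27/10b +135.338ms=3/10b
6) 1353.383ms=3b +193.34ms=3/7b
7) 1546.724ms=24/7b +193.34ms=3/7b
8) 1740.064ms=27/7b +193.34ms=3/7b
9) 1933.405ms=30/7b +193.34ms=3/7b
10) 2126.745ms=33/7b +193.34ms=3/7b
11) 2320.086ms=36/7b +193.34ms=3/7b
12) 2513.426ms=39/7b +193.34ms=3/7b
13) 2706.767ms=6b +676.692ms=3/2b
14) 3383.459ms=15/2b +96.67ms=3/14b
15) 3480.129ms=54/7b +96.67ms=3/14b
16) 3576.799ms=111/14b +96.67ms=3/14b
17) 3673.469ms=57/7b +96.67ms=3/14b
18) 3770.14ms=117/14b +193.34ms=3/7b
19) 3963.48ms=123/14b +96.67ms=3/14b
Σ=9b of 9 (133bpm 3/4) — PASS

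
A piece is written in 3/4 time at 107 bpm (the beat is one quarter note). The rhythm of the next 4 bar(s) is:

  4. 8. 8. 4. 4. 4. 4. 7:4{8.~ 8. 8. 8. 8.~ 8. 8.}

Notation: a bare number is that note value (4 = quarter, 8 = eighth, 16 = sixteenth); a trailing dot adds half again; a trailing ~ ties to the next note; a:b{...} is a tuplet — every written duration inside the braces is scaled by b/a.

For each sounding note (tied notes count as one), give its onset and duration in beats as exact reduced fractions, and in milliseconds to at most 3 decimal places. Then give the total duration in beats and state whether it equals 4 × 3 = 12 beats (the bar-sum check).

1) 0.0ms=0b +841.121ms=3/2b
2) 841.121ms=3/2b +420.561ms=3/4b
3) 1261.682ms=9/4b +420.561ms=3/4b
4) 1682.243ms=3b +841.121ms=3/2b
5) 2523.364ms=9/2b +841.121ms=3/2b
6) 3364.486ms=6b +841.121ms=3/2b
7) 4205.607ms=15/2b +841.121ms=3/2b
8) 5046.729ms=9b +480.641ms=6/7b
9) 5527.37ms=69/7b +240.32ms=3/7b
10) 5767.69ms=72/7b +240.32ms=3/7b
11) 6008.011ms=75/7b +480.641ms=6/7b
12) 6488.652ms=81/7b +240.32ms=3/7b
Σ=12b of 12 (107bpm 3/4) — PASS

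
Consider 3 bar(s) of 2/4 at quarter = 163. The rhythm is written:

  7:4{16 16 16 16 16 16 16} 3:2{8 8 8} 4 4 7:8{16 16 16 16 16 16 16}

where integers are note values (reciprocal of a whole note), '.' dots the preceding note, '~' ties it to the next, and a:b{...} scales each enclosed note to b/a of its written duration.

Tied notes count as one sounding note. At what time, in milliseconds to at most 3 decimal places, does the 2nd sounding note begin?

1. 0.0ms @ 0 + 52.585ms (1/7)
2. 52.585ms @ 1/7 + 52.585ms (1/7)
3. 105.171ms @ 2/7 + 52.585ms (1/7)
4. 157.756ms @ 3/7 + 52.585ms (1/7)
5. 210.342ms @ 4/7 + 52.585ms (1/7)
6. 262.927ms @ 5/7 + 52.585ms (1/7)
7. 315.513ms @ 6/7 + 52.585ms (1/7)
8. 368.098ms @ 1 + 122.699ms (1/3)
9. 490.798ms @ 4/3 + 122.699ms (1/3)
10. 613.497ms @ 5/3 + 122.699ms (1/3)
11. 736.196ms @ 2 + 368.098ms (1)
12. 1104.294ms @ 3 + 368.098ms (1)
13. 1472.393ms @ 4 + 105.171ms (2/7)
14. 1577.564ms @ 30/7 + 105.171ms (2/7)
15. 1682.734ms @ 32/7 + 105.171ms (2/7)
16. 1787.905ms @ 34/7 + 105.171ms (2/7)
17. 1893.076ms @ 36/7 + 105.171ms (2/7)
18. 1998.247ms @ 38/7 + 105.171ms (2/7)
19. 2103.418ms @ 40/7 + 105.171ms (2/7)

note 2 onset = 1/7b = 52.585ms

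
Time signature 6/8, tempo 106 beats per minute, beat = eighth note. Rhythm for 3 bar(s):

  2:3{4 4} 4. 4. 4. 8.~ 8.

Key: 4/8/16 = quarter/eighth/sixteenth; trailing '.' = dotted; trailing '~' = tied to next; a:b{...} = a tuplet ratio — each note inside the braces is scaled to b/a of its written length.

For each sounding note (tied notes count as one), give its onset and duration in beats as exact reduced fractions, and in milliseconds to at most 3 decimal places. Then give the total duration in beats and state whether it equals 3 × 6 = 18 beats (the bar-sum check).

1) 0.0ms=0b +1698.113ms=3b
2) 1698.113ms=3b +1698.113ms=3b
3) 3396.226ms=6b +1698.113ms=3b
4) 5094.34ms=9b +1698.113ms=3b
5) 6792.453ms=12b +1698.113ms=3b
6) 8490.566ms=15b +1698.113ms=3b
Σ=18b of 18 (106bpm 6/8) — PASS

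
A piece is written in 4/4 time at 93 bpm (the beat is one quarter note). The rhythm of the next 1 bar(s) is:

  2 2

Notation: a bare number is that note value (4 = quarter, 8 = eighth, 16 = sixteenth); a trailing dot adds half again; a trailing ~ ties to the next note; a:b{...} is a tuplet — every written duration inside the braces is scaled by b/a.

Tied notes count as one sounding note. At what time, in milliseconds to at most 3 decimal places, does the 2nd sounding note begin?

1. 0.0ms @ 0 + 1290.323ms (2)
2. 1290.323ms @ 2 + 1290.323ms (2)

note 2 onset = 2b = 1290.323ms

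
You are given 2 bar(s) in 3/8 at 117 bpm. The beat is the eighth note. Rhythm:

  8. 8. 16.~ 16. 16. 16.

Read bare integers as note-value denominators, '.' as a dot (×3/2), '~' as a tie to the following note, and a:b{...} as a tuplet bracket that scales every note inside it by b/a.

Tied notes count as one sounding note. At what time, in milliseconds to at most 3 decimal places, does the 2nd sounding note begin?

1. 0.0ms @ 0 + 769.231ms (3/2)
2. 769.231ms @ 3/2 + 769.231ms (3/2)
3. 1538.462ms @ 3 + 769.231ms (3/2)
4. 2307.692ms @ 9/2 + 384.615ms (3/4)
5. 2692.308ms @ 21/4 + 384.615ms (3/4)

note 2 onset = 3/2b = 769.231ms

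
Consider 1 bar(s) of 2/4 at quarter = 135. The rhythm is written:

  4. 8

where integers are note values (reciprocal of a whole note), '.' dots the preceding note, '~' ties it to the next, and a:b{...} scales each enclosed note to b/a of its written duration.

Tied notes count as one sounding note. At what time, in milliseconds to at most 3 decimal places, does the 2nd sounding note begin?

1. 0.0ms @ 0 + 666.667ms (3/2)
2. 666.667ms @ 3/2 + 222.222ms (1/2)

note 2 onset = 3/2b = 666.667ms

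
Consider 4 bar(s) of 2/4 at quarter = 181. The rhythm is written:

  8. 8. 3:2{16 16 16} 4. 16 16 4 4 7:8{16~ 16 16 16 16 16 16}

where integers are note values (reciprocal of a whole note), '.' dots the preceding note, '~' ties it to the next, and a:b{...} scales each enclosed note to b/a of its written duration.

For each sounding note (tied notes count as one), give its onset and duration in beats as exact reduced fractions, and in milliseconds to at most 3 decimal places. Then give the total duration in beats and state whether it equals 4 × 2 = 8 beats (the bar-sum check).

1) 0.0ms=0b +248.619ms=3/4b
2) 248.619ms=3/4b +248.619ms=3/4b
3) 497.238ms=3/2b +55.249ms=1/6b
4) 552.486ms=5/3b +55.249ms=1/6b
5) 607.735ms=11/6b +55.249ms=1/6b
6) 662.983ms=2b +497.238ms=3/2b
7) 1160.221ms=7/2b +82.873ms=1/4b
8) 1243.094ms=15/4b +82.873ms=1/4b
9) 1325.967ms=4b +331.492ms=1b
10) 1657.459ms=5b +331.492ms=1b
11) 1988.95ms=6b +189.424ms=4/7b
12) 2178.374ms=46/7b +94.712ms=2/7b
13) 2273.086ms=48/7b +94.712ms=2/7b
14) 2367.798ms=50/7b +94.712ms=2/7b
15) 2462.51ms=52/7b +94.712ms=2/7b
16) 2557.222ms=54/7b +94.712ms=2/7b
Σ=8b of 8 (181bpm 2/4) — PASS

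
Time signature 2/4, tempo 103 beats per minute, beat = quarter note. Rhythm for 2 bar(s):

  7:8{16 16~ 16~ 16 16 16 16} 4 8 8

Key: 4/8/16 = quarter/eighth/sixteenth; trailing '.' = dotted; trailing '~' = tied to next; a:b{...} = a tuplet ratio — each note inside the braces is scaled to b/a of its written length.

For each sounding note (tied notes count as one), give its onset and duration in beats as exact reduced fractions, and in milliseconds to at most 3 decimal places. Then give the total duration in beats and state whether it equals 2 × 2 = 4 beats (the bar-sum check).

1) 0.0ms=0b +166.436ms=2/7b
2) 166.436ms=2/7b +499.307ms=6/7b
3) 665.742ms=8/7b +166.436ms=2/7b
4) 832.178ms=10/7b +166.436ms=2/7b
5) 998.613ms=12/7b +166.436ms=2/7b
6) 1165.049ms=2b +582.524ms=1b
7) 1747.573ms=3b +291.262ms=1/2b
8) 2038.835ms=7/2b +291.262ms=1/2b
Σ=4b of 4 (103bpm 2/4) — PASS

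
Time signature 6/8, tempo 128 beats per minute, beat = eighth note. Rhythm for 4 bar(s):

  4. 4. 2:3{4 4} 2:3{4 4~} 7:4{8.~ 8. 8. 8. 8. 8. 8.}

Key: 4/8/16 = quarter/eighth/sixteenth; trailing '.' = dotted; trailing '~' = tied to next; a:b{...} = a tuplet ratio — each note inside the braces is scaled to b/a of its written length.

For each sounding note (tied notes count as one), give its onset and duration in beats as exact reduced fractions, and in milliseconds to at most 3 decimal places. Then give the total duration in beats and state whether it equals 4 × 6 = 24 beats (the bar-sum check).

1) 0.0ms=0b +1406.25ms=3b
2) 1406.25ms=3b +1406.25ms=3b
3) 2812.5ms=6b +1406.25ms=3b
4) 4218.75ms=9b +1406.25ms=3b
5) 5625.0ms=12b +1406.25ms=3b
6) 7031.25ms=15b +2209.821ms=33/7b
7) 9241.071ms=138/7b +401.786ms=6/7b
8) 9642.857ms=144/7b +401.786ms=6/7b
9) 10044.643ms=150/7b +401.786ms=6/7b
10) 10446.429ms=156/7b +401.786ms=6/7b
11) 10848.214ms=162/7b +401.786ms=6/7b
Σ=24b of 24 (128bpm 6/8) — PASS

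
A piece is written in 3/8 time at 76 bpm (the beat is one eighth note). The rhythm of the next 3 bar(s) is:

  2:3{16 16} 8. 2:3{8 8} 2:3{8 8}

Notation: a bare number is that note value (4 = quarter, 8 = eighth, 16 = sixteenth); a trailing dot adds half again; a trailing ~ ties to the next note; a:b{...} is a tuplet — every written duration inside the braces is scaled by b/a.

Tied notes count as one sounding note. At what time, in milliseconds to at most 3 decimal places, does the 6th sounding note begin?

note 6 onset = 6b = 4736.842ms

1. 0.0ms @ 0 + 592.105ms (3/4)
2. 592.105ms @ 3/4 + 592.105ms (3/4)
3. 1184.211ms @ 3/2 + 1184.211ms (3/2)
4. 2368.421ms @ 3 + 1184.211ms (3/2)
5. 3552.632ms @ 9/2 + 1184.211ms (3/2)
6. 4736.842ms @ 6 + 1184.211ms (3/2)
7. 5921.053ms @ 15/2 + 1184.211ms (3/2)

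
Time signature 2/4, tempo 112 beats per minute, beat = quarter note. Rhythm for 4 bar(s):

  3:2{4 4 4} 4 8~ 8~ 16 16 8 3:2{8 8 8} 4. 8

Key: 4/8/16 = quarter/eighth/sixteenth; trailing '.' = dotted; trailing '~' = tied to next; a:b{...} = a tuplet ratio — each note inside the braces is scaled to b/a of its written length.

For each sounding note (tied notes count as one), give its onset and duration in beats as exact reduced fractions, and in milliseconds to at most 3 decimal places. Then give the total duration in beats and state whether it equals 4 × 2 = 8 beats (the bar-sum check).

1) 0.0ms=0b +357.143ms=2/3b
2) 357.143ms=2/3b +357.143ms=2/3b
3) 714.286ms=4/3b +357.143ms=2/3b
4) 1071.429ms=2b +535.714ms=1b
5) 1607.143ms=3b +669.643ms=5/4b
6) 2276.786ms=17/4b +133.929ms=1/4b
7) 2410.714ms=9/2b +267.857ms=1/2b
8) 2678.571ms=5b +178.571ms=1/3b
9) 2857.143ms=16/3b +178.571ms=1/3b
10) 3035.714ms=17/3b +178.571ms=1/3b
11) 3214.286ms=6b +803.571ms=3/2b
12) 4017.857ms=15/2b +267.857ms=1/2b
Σ=8b of 8 (112bpm 2/4) — PASS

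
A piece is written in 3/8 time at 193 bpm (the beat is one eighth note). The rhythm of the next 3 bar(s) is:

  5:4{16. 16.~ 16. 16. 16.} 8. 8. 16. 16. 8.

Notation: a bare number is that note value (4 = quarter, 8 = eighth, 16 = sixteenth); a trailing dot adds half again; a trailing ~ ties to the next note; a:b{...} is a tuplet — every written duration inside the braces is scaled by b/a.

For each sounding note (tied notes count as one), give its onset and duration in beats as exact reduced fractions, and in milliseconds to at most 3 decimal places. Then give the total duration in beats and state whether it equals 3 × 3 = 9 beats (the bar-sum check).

1) 0.0ms=0b +186.528ms=3/5b
2) 186.528ms=3/5b +373.057ms=6/5b
3) 559.585ms=9/5b +186.528ms=3/5b
4) 746.114ms=12/5b +186.528ms=3/5b
5) 932.642ms=3b +466.321ms=3/2b
6) 1398.964ms=9/2b +466.321ms=3/2b
7) 1865.285ms=6b +233.161ms=3/4b
8) 2098.446ms=27/4b +233.161ms=3/4b
9) 2331.606ms=15/2b +466.321ms=3/2b
Σ=9b of 9 (193bpm 3/8) — PASS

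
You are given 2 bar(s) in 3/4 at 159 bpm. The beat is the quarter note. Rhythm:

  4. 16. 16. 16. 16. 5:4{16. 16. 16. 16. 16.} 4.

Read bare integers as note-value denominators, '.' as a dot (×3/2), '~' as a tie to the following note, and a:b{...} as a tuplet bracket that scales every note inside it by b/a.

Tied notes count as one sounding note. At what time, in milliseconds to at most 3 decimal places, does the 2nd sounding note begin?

note 2 onset = 3/2b = 566.038ms

1. 0.0ms @ 0 + 566.038ms (3/2)
2. 566.038ms @ 3/2 + 141.509ms (3/8)
3. 707.547ms @ 15/8 + 141.509ms (3/8)
4. 849.057ms @ 9/4 + 141.509ms (3/8)
5. 990.566ms @ 21/8 + 141.509ms (3/8)
6. 1132.075ms @ 3 + 113.208ms (3/10)
7. 1245.283ms @ 33/10 + 113.208ms (3/10)
8. 1358.491ms @ 18/5 + 113.208ms (3/10)
9. 1471.698ms @ 39/10 + 113.208ms (3/10)
10. 1584.906ms @ 21/5 + 113.208ms (3/10)
11. 1698.113ms @ 9/2 + 566.038ms (3/2)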